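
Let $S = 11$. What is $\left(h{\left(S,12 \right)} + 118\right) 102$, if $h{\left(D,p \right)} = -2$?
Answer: $11832$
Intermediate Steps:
$\left(h{\left(S,12 \right)} + 118\right) 102 = \left(-2 + 118\right) 102 = 116 \cdot 102 = 11832$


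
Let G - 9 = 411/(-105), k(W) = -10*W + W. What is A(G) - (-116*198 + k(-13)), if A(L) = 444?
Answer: 23295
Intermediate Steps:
k(W) = -9*W
G = 178/35 (G = 9 + 411/(-105) = 9 + 411*(-1/105) = 9 - 137/35 = 178/35 ≈ 5.0857)
A(G) - (-116*198 + k(-13)) = 444 - (-116*198 - 9*(-13)) = 444 - (-22968 + 117) = 444 - 1*(-22851) = 444 + 22851 = 23295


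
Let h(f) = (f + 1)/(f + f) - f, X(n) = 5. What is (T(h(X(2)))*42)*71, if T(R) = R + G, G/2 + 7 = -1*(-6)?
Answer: -95424/5 ≈ -19085.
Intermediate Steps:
G = -2 (G = -14 + 2*(-1*(-6)) = -14 + 2*6 = -14 + 12 = -2)
h(f) = -f + (1 + f)/(2*f) (h(f) = (1 + f)/((2*f)) - f = (1 + f)*(1/(2*f)) - f = (1 + f)/(2*f) - f = -f + (1 + f)/(2*f))
T(R) = -2 + R (T(R) = R - 2 = -2 + R)
(T(h(X(2)))*42)*71 = ((-2 + (½ + (½)/5 - 1*5))*42)*71 = ((-2 + (½ + (½)*(⅕) - 5))*42)*71 = ((-2 + (½ + ⅒ - 5))*42)*71 = ((-2 - 22/5)*42)*71 = -32/5*42*71 = -1344/5*71 = -95424/5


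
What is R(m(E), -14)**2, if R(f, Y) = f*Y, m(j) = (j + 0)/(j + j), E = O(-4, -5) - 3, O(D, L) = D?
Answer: 49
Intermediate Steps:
E = -7 (E = -4 - 3 = -7)
m(j) = 1/2 (m(j) = j/((2*j)) = j*(1/(2*j)) = 1/2)
R(f, Y) = Y*f
R(m(E), -14)**2 = (-14*1/2)**2 = (-7)**2 = 49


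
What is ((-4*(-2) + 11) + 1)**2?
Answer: 400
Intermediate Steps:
((-4*(-2) + 11) + 1)**2 = ((8 + 11) + 1)**2 = (19 + 1)**2 = 20**2 = 400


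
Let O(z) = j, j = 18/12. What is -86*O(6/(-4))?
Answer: -129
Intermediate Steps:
j = 3/2 (j = 18*(1/12) = 3/2 ≈ 1.5000)
O(z) = 3/2
-86*O(6/(-4)) = -86*3/2 = -129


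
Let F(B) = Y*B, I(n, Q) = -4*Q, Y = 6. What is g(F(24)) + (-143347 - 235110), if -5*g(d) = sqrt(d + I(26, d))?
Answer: -378457 - 12*I*sqrt(3)/5 ≈ -3.7846e+5 - 4.1569*I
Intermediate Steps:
F(B) = 6*B
g(d) = -sqrt(3)*sqrt(-d)/5 (g(d) = -sqrt(d - 4*d)/5 = -sqrt(3)*sqrt(-d)/5)
g(F(24)) + (-143347 - 235110) = -sqrt(3)*sqrt(-6*24)/5 + (-143347 - 235110) = -sqrt(3)*sqrt(-1*144)/5 - 378457 = -sqrt(3)*sqrt(-144)/5 - 378457 = -sqrt(3)*12*I/5 - 378457 = -12*I*sqrt(3)/5 - 378457 = -378457 - 12*I*sqrt(3)/5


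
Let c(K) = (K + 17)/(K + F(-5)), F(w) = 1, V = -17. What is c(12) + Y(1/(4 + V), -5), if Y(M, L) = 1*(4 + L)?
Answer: 16/13 ≈ 1.2308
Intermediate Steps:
Y(M, L) = 4 + L
c(K) = (17 + K)/(1 + K) (c(K) = (K + 17)/(K + 1) = (17 + K)/(1 + K))
c(12) + Y(1/(4 + V), -5) = (17 + 12)/(1 + 12) + (4 - 5) = 29/13 - 1 = 16/13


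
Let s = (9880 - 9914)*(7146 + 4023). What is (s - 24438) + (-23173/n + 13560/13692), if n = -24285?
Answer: -11199555347597/27709185 ≈ -4.0418e+5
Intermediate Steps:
s = -379746 (s = -34*11169 = -379746)
(s - 24438) + (-23173/n + 13560/13692) = (-379746 - 24438) + (-23173/(-24285) + 13560/13692) = -404184 + (-23173*(-1/24285) + 13560*(1/13692)) = -404184 + (23173/24285 + 1130/1141) = -404184 + 53882443/27709185 = -11199555347597/27709185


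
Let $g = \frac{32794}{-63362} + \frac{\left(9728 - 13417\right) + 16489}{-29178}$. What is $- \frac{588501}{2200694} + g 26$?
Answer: $- \frac{1966223292769297}{78242138654742} \approx -25.13$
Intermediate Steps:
$g = - \frac{441974233}{462194109}$ ($g = 32794 \left(- \frac{1}{63362}\right) + \left(-3689 + 16489\right) \left(- \frac{1}{29178}\right) = - \frac{16397}{31681} + 12800 \left(- \frac{1}{29178}\right) = - \frac{16397}{31681} - \frac{6400}{14589} = - \frac{441974233}{462194109} \approx -0.95625$)
$- \frac{588501}{2200694} + g 26 = - \frac{588501}{2200694} - \frac{883948466}{35553393} = - \frac{1966223292769297}{78242138654742}$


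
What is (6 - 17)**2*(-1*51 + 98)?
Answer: 5687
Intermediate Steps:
(6 - 17)**2*(-1*51 + 98) = (-11)**2*(-51 + 98) = 121*47 = 5687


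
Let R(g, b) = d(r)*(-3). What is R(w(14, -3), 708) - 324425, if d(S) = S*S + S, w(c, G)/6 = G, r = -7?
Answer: -324551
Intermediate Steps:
w(c, G) = 6*G
d(S) = S + S² (d(S) = S² + S = S + S²)
R(g, b) = -126 (R(g, b) = -7*(1 - 7)*(-3) = -7*(-6)*(-3) = 42*(-3) = -126)
R(w(14, -3), 708) - 324425 = -126 - 324425 = -324551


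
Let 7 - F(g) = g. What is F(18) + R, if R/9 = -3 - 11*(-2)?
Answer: 160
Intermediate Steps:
F(g) = 7 - g
R = 171 (R = 9*(-3 - 11*(-2)) = 9*(-3 + 22) = 9*19 = 171)
F(18) + R = (7 - 1*18) + 171 = (7 - 18) + 171 = -11 + 171 = 160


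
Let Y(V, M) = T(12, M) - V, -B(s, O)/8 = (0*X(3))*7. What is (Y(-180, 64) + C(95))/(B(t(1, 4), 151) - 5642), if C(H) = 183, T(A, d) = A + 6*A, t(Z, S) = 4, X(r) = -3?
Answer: -447/5642 ≈ -0.079227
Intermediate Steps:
T(A, d) = 7*A
B(s, O) = 0 (B(s, O) = -8*0*(-3)*7 = -0*7 = -8*0 = 0)
Y(V, M) = 84 - V (Y(V, M) = 7*12 - V = 84 - V)
(Y(-180, 64) + C(95))/(B(t(1, 4), 151) - 5642) = ((84 - 1*(-180)) + 183)/(0 - 5642) = ((84 + 180) + 183)/(-5642) = (264 + 183)*(-1/5642) = 447*(-1/5642) = -447/5642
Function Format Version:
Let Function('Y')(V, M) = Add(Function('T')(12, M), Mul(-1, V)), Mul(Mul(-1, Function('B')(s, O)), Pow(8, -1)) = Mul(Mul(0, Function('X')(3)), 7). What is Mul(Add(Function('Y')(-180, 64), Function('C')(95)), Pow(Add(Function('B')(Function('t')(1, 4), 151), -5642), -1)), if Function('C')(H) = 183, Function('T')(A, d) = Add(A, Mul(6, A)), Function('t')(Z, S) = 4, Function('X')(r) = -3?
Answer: Rational(-447, 5642) ≈ -0.079227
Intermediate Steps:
Function('T')(A, d) = Mul(7, A)
Function('B')(s, O) = 0 (Function('B')(s, O) = Mul(-8, Mul(Mul(0, -3), 7)) = Mul(-8, Mul(0, 7)) = Mul(-8, 0) = 0)
Function('Y')(V, M) = Add(84, Mul(-1, V)) (Function('Y')(V, M) = Add(Mul(7, 12), Mul(-1, V)) = Add(84, Mul(-1, V)))
Mul(Add(Function('Y')(-180, 64), Function('C')(95)), Pow(Add(Function('B')(Function('t')(1, 4), 151), -5642), -1)) = Mul(Add(Add(84, Mul(-1, -180)), 183), Pow(Add(0, -5642), -1)) = Mul(Add(Add(84, 180), 183), Pow(-5642, -1)) = Mul(Add(264, 183), Rational(-1, 5642)) = Mul(447, Rational(-1, 5642)) = Rational(-447, 5642)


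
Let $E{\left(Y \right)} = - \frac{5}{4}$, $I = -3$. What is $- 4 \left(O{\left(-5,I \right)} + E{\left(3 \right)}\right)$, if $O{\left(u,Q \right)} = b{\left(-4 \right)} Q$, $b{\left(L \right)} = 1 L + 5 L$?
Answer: $-283$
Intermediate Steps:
$b{\left(L \right)} = 6 L$ ($b{\left(L \right)} = L + 5 L = 6 L$)
$O{\left(u,Q \right)} = - 24 Q$ ($O{\left(u,Q \right)} = 6 \left(-4\right) Q = - 24 Q$)
$E{\left(Y \right)} = - \frac{5}{4}$ ($E{\left(Y \right)} = \left(-5\right) \frac{1}{4} = - \frac{5}{4}$)
$- 4 \left(O{\left(-5,I \right)} + E{\left(3 \right)}\right) = - 4 \left(\left(-24\right) \left(-3\right) - \frac{5}{4}\right) = - 4 \left(72 - \frac{5}{4}\right) = \left(-4\right) \frac{283}{4} = -283$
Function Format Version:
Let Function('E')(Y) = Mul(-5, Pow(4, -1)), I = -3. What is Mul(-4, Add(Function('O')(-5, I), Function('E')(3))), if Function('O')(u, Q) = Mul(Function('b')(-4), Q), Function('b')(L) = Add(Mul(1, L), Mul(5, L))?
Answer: -283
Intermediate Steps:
Function('b')(L) = Mul(6, L) (Function('b')(L) = Add(L, Mul(5, L)) = Mul(6, L))
Function('O')(u, Q) = Mul(-24, Q) (Function('O')(u, Q) = Mul(Mul(6, -4), Q) = Mul(-24, Q))
Function('E')(Y) = Rational(-5, 4) (Function('E')(Y) = Mul(-5, Rational(1, 4)) = Rational(-5, 4))
Mul(-4, Add(Function('O')(-5, I), Function('E')(3))) = Mul(-4, Add(Mul(-24, -3), Rational(-5, 4))) = Mul(-4, Add(72, Rational(-5, 4))) = Mul(-4, Rational(283, 4)) = -283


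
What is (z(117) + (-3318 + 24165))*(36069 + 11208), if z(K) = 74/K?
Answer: 12812975769/13 ≈ 9.8561e+8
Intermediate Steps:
(z(117) + (-3318 + 24165))*(36069 + 11208) = (74/117 + (-3318 + 24165))*(36069 + 11208) = (74*(1/117) + 20847)*47277 = (74/117 + 20847)*47277 = (2439173/117)*47277 = 12812975769/13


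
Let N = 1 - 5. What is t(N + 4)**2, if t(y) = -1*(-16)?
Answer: 256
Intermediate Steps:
N = -4
t(y) = 16
t(N + 4)**2 = 16**2 = 256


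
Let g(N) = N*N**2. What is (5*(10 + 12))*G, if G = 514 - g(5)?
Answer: 42790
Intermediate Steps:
g(N) = N**3
G = 389 (G = 514 - 1*5**3 = 514 - 1*125 = 514 - 125 = 389)
(5*(10 + 12))*G = (5*(10 + 12))*389 = (5*22)*389 = 110*389 = 42790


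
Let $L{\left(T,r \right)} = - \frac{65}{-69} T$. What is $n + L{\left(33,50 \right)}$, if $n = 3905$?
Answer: $\frac{90530}{23} \approx 3936.1$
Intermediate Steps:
$L{\left(T,r \right)} = \frac{65 T}{69}$ ($L{\left(T,r \right)} = \left(-65\right) \left(- \frac{1}{69}\right) T = \frac{65 T}{69}$)
$n + L{\left(33,50 \right)} = 3905 + \frac{65}{69} \cdot 33 = 3905 + \frac{715}{23} = \frac{90530}{23}$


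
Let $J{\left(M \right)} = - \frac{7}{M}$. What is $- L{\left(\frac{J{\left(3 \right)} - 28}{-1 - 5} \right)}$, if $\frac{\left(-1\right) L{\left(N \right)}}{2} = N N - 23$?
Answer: $\frac{829}{162} \approx 5.1173$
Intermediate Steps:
$L{\left(N \right)} = 46 - 2 N^{2}$ ($L{\left(N \right)} = - 2 \left(N N - 23\right) = - 2 \left(N^{2} - 23\right) = - 2 \left(-23 + N^{2}\right) = 46 - 2 N^{2}$)
$- L{\left(\frac{J{\left(3 \right)} - 28}{-1 - 5} \right)} = - (46 - 2 \left(\frac{- \frac{7}{3} - 28}{-1 - 5}\right)^{2}) = - (46 - 2 \left(\frac{\left(-7\right) \frac{1}{3} - 28}{-6}\right)^{2}) = - (46 - 2 \left(\left(- \frac{7}{3} - 28\right) \left(- \frac{1}{6}\right)\right)^{2}) = - (46 - 2 \left(\left(- \frac{91}{3}\right) \left(- \frac{1}{6}\right)\right)^{2}) = - (46 - 2 \left(\frac{91}{18}\right)^{2}) = - (46 - \frac{8281}{162}) = \left(-1\right) \left(- \frac{829}{162}\right) = \frac{829}{162}$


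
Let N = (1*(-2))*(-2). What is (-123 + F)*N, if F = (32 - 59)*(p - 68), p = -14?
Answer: 8364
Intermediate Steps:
N = 4 (N = -2*(-2) = 4)
F = 2214 (F = (32 - 59)*(-14 - 68) = -27*(-82) = 2214)
(-123 + F)*N = (-123 + 2214)*4 = 2091*4 = 8364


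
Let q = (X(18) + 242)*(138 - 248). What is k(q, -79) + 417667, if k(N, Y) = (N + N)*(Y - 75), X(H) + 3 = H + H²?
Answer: 20101947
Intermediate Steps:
X(H) = -3 + H + H² (X(H) = -3 + (H + H²) = -3 + H + H²)
q = -63910 (q = ((-3 + 18 + 18²) + 242)*(138 - 248) = ((-3 + 18 + 324) + 242)*(-110) = (339 + 242)*(-110) = 581*(-110) = -63910)
k(N, Y) = 2*N*(-75 + Y) (k(N, Y) = (2*N)*(-75 + Y) = 2*N*(-75 + Y))
k(q, -79) + 417667 = 2*(-63910)*(-75 - 79) + 417667 = 2*(-63910)*(-154) + 417667 = 19684280 + 417667 = 20101947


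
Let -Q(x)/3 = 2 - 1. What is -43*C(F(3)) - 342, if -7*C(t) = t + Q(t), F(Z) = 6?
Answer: -2265/7 ≈ -323.57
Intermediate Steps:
Q(x) = -3 (Q(x) = -3*(2 - 1) = -3*1 = -3)
C(t) = 3/7 - t/7 (C(t) = -(t - 3)/7 = -(-3 + t)/7 = 3/7 - t/7)
-43*C(F(3)) - 342 = -43*(3/7 - 1/7*6) - 342 = -43*(3/7 - 6/7) - 342 = -43*(-3/7) - 342 = 129/7 - 342 = -2265/7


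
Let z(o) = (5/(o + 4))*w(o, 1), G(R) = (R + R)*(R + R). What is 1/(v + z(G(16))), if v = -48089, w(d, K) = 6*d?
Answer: -257/12351193 ≈ -2.0808e-5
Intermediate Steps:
G(R) = 4*R**2 (G(R) = (2*R)*(2*R) = 4*R**2)
z(o) = 30*o/(4 + o) (z(o) = (5/(o + 4))*(6*o) = (5/(4 + o))*(6*o) = 30*o/(4 + o))
1/(v + z(G(16))) = 1/(-48089 + 30*(4*16**2)/(4 + 4*16**2)) = 1/(-48089 + 30*(4*256)/(4 + 4*256)) = 1/(-48089 + 30*1024/(4 + 1024)) = 1/(-48089 + 30*1024/1028) = 1/(-48089 + 30*1024*(1/1028)) = 1/(-48089 + 7680/257) = 1/(-12351193/257) = -257/12351193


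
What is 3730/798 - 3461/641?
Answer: -185474/255759 ≈ -0.72519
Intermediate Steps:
3730/798 - 3461/641 = 3730*(1/798) - 3461*1/641 = 1865/399 - 3461/641 = -185474/255759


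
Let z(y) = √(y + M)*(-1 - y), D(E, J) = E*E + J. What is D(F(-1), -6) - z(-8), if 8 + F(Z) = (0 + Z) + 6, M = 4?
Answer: 3 - 14*I ≈ 3.0 - 14.0*I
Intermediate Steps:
F(Z) = -2 + Z (F(Z) = -8 + ((0 + Z) + 6) = -8 + (Z + 6) = -8 + (6 + Z) = -2 + Z)
D(E, J) = J + E² (D(E, J) = E² + J = J + E²)
z(y) = √(4 + y)*(-1 - y) (z(y) = √(y + 4)*(-1 - y) = √(4 + y)*(-1 - y))
D(F(-1), -6) - z(-8) = (-6 + (-2 - 1)²) - √(4 - 8)*(-1 - 1*(-8)) = (-6 + (-3)²) - √(-4)*(-1 + 8) = (-6 + 9) - 2*I*7 = 3 - 14*I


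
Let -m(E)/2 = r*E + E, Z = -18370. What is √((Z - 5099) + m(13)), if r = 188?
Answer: I*√28383 ≈ 168.47*I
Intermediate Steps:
m(E) = -378*E (m(E) = -2*(188*E + E) = -378*E)
√((Z - 5099) + m(13)) = √((-18370 - 5099) - 378*13) = √(-23469 - 4914) = √(-28383) = I*√28383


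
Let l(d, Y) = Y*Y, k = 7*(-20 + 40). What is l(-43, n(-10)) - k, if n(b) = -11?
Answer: -19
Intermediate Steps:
k = 140 (k = 7*20 = 140)
l(d, Y) = Y²
l(-43, n(-10)) - k = (-11)² - 1*140 = 121 - 140 = -19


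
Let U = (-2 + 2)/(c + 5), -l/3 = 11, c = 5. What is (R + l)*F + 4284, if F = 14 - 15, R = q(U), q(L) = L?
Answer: 4317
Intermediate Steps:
l = -33 (l = -3*11 = -33)
U = 0 (U = (-2 + 2)/(5 + 5) = 0/10 = 0*(1/10) = 0)
R = 0
F = -1
(R + l)*F + 4284 = (0 - 33)*(-1) + 4284 = -33*(-1) + 4284 = 33 + 4284 = 4317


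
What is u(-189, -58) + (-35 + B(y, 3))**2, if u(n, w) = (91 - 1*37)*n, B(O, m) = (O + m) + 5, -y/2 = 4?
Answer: -8981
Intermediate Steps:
y = -8 (y = -2*4 = -8)
B(O, m) = 5 + O + m
u(n, w) = 54*n (u(n, w) = (91 - 37)*n = 54*n)
u(-189, -58) + (-35 + B(y, 3))**2 = 54*(-189) + (-35 + (5 - 8 + 3))**2 = -10206 + (-35 + 0)**2 = -10206 + (-35)**2 = -10206 + 1225 = -8981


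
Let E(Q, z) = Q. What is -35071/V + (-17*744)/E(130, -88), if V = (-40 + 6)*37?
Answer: -333881/4810 ≈ -69.414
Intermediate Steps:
V = -1258 (V = -34*37 = -1258)
-35071/V + (-17*744)/E(130, -88) = -35071/(-1258) - 17*744/130 = -35071*(-1/1258) - 12648*1/130 = 2063/74 - 6324/65 = -333881/4810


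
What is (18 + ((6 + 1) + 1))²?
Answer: 676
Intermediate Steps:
(18 + ((6 + 1) + 1))² = (18 + (7 + 1))² = (18 + 8)² = 26² = 676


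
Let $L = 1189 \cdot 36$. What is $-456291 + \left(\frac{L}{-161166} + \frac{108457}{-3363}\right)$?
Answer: $- \frac{41221319924132}{90333543} \approx -4.5632 \cdot 10^{5}$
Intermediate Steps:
$L = 42804$
$-456291 + \left(\frac{L}{-161166} + \frac{108457}{-3363}\right) = -456291 + \left(\frac{42804}{-161166} + \frac{108457}{-3363}\right) = -456291 + \left(42804 \left(- \frac{1}{161166}\right) + 108457 \left(- \frac{1}{3363}\right)\right) = -456291 - \frac{2937255119}{90333543} = - \frac{41221319924132}{90333543}$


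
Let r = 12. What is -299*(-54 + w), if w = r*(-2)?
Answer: 23322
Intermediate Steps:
w = -24 (w = 12*(-2) = -24)
-299*(-54 + w) = -299*(-54 - 24) = -299*(-78) = 23322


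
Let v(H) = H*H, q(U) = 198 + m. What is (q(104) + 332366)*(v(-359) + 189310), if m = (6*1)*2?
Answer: 105822690016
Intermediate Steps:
m = 12 (m = 6*2 = 12)
q(U) = 210 (q(U) = 198 + 12 = 210)
v(H) = H**2
(q(104) + 332366)*(v(-359) + 189310) = (210 + 332366)*((-359)**2 + 189310) = 332576*(128881 + 189310) = 332576*318191 = 105822690016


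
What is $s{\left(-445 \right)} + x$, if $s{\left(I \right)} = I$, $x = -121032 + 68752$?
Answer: $-52725$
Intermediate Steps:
$x = -52280$
$s{\left(-445 \right)} + x = -445 - 52280 = -52725$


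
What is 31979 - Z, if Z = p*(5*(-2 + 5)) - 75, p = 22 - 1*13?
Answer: 31919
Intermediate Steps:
p = 9 (p = 22 - 13 = 9)
Z = 60 (Z = 9*(5*(-2 + 5)) - 75 = 9*(5*3) - 75 = 9*15 - 75 = 135 - 75 = 60)
31979 - Z = 31979 - 1*60 = 31979 - 60 = 31919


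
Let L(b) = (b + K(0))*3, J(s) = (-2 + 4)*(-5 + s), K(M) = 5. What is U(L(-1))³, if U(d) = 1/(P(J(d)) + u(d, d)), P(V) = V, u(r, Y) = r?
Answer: 1/17576 ≈ 5.6896e-5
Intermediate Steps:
J(s) = -10 + 2*s (J(s) = 2*(-5 + s) = -10 + 2*s)
L(b) = 15 + 3*b (L(b) = (b + 5)*3 = (5 + b)*3 = 15 + 3*b)
U(d) = 1/(-10 + 3*d) (U(d) = 1/((-10 + 2*d) + d) = 1/(-10 + 3*d))
U(L(-1))³ = (1/(-10 + 3*(15 + 3*(-1))))³ = (1/(-10 + 3*(15 - 3)))³ = (1/(-10 + 3*12))³ = (1/(-10 + 36))³ = (1/26)³ = 1/17576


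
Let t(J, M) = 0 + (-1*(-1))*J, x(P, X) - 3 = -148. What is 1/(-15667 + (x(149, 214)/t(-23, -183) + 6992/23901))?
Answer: -549723/8608883780 ≈ -6.3855e-5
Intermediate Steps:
x(P, X) = -145 (x(P, X) = 3 - 148 = -145)
t(J, M) = J (t(J, M) = 0 + 1*J = 0 + J = J)
1/(-15667 + (x(149, 214)/t(-23, -183) + 6992/23901)) = 1/(-15667 + (-145/(-23) + 6992/23901)) = 1/(-15667 + (-145*(-1/23) + 6992*(1/23901))) = 1/(-15667 + (145/23 + 6992/23901)) = 1/(-15667 + 3626461/549723) = 1/(-8608883780/549723) = -549723/8608883780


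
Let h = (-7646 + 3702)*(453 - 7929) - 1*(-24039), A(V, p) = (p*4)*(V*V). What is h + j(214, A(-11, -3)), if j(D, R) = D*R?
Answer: 29198655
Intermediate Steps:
A(V, p) = 4*p*V**2 (A(V, p) = (4*p)*V**2 = 4*p*V**2)
h = 29509383 (h = -3944*(-7476) + 24039 = 29485344 + 24039 = 29509383)
h + j(214, A(-11, -3)) = 29509383 + 214*(4*(-3)*(-11)**2) = 29509383 + 214*(4*(-3)*121) = 29509383 + 214*(-1452) = 29509383 - 310728 = 29198655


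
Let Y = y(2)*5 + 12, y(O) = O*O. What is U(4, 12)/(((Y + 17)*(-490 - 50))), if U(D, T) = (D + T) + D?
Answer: -1/1323 ≈ -0.00075586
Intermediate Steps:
y(O) = O**2
Y = 32 (Y = 2**2*5 + 12 = 4*5 + 12 = 20 + 12 = 32)
U(D, T) = T + 2*D
U(4, 12)/(((Y + 17)*(-490 - 50))) = (12 + 2*4)/(((32 + 17)*(-490 - 50))) = (12 + 8)/((49*(-540))) = 20/(-26460) = 20*(-1/26460) = -1/1323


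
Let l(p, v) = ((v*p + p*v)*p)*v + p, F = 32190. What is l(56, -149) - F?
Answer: 139212538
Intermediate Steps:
l(p, v) = p + 2*p**2*v**2 (l(p, v) = ((p*v + p*v)*p)*v + p = ((2*p*v)*p)*v + p = (2*v*p**2)*v + p = 2*p**2*v**2 + p = p + 2*p**2*v**2)
l(56, -149) - F = 56*(1 + 2*56*(-149)**2) - 1*32190 = 56*(1 + 2*56*22201) - 32190 = 56*(1 + 2486512) - 32190 = 56*2486513 - 32190 = 139244728 - 32190 = 139212538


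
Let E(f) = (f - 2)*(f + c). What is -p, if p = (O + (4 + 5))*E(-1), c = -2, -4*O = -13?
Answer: -441/4 ≈ -110.25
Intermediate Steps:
O = 13/4 (O = -¼*(-13) = 13/4 ≈ 3.2500)
E(f) = (-2 + f)² (E(f) = (f - 2)*(f - 2) = (-2 + f)*(-2 + f) = (-2 + f)²)
p = 441/4 (p = (13/4 + (4 + 5))*(4 + (-1)² - 4*(-1)) = (13/4 + 9)*(4 + 1 + 4) = (49/4)*9 = 441/4 ≈ 110.25)
-p = -1*441/4 = -441/4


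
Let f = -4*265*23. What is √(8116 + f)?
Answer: 2*I*√4066 ≈ 127.53*I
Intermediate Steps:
f = -24380 (f = -1060*23 = -24380)
√(8116 + f) = √(8116 - 24380) = √(-16264) = 2*I*√4066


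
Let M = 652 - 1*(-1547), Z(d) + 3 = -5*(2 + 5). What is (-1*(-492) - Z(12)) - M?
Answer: -1669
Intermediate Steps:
Z(d) = -38 (Z(d) = -3 - 5*(2 + 5) = -3 - 5*7 = -3 - 35 = -38)
M = 2199 (M = 652 + 1547 = 2199)
(-1*(-492) - Z(12)) - M = (-1*(-492) - 1*(-38)) - 1*2199 = (492 + 38) - 2199 = 530 - 2199 = -1669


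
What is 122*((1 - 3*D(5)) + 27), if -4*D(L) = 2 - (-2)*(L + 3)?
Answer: 5063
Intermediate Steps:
D(L) = -2 - L/2 (D(L) = -(2 - (-2)*(L + 3))/4 = -(2 - (-2)*(3 + L))/4 = -(2 - (-6 - 2*L))/4 = -(2 + (6 + 2*L))/4 = -(8 + 2*L)/4 = -2 - L/2)
122*((1 - 3*D(5)) + 27) = 122*((1 - 3*(-2 - 1/2*5)) + 27) = 122*((1 - 3*(-2 - 5/2)) + 27) = 122*((1 - 3*(-9/2)) + 27) = 122*((1 + 27/2) + 27) = 122*(29/2 + 27) = 122*(83/2) = 5063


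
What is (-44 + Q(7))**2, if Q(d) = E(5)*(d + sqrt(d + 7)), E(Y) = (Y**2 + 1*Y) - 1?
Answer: 37055 + 9222*sqrt(14) ≈ 71561.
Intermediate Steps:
E(Y) = -1 + Y + Y**2 (E(Y) = (Y**2 + Y) - 1 = (Y + Y**2) - 1 = -1 + Y + Y**2)
Q(d) = 29*d + 29*sqrt(7 + d) (Q(d) = (-1 + 5 + 5**2)*(d + sqrt(d + 7)) = (-1 + 5 + 25)*(d + sqrt(7 + d)) = 29*(d + sqrt(7 + d)) = 29*d + 29*sqrt(7 + d))
(-44 + Q(7))**2 = (-44 + (29*7 + 29*sqrt(7 + 7)))**2 = (-44 + (203 + 29*sqrt(14)))**2 = (159 + 29*sqrt(14))**2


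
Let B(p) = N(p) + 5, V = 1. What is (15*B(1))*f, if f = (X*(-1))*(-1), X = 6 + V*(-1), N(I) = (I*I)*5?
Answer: 750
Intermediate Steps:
N(I) = 5*I**2 (N(I) = I**2*5 = 5*I**2)
B(p) = 5 + 5*p**2 (B(p) = 5*p**2 + 5 = 5 + 5*p**2)
X = 5 (X = 6 + 1*(-1) = 6 - 1 = 5)
f = 5 (f = (5*(-1))*(-1) = -5*(-1) = 5)
(15*B(1))*f = (15*(5 + 5*1**2))*5 = (15*(5 + 5*1))*5 = (15*(5 + 5))*5 = (15*10)*5 = 150*5 = 750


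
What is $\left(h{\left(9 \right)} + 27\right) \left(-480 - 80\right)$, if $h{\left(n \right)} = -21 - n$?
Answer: $1680$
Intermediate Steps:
$\left(h{\left(9 \right)} + 27\right) \left(-480 - 80\right) = \left(\left(-21 - 9\right) + 27\right) \left(-480 - 80\right) = \left(\left(-21 - 9\right) + 27\right) \left(-560\right) = \left(-30 + 27\right) \left(-560\right) = \left(-3\right) \left(-560\right) = 1680$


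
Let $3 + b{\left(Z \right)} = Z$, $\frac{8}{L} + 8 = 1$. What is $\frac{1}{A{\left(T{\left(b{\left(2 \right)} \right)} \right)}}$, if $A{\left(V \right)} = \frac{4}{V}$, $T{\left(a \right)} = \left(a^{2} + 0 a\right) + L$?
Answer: $- \frac{1}{28} \approx -0.035714$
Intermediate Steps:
$L = - \frac{8}{7}$ ($L = \frac{8}{-8 + 1} = \frac{8}{-7} = 8 \left(- \frac{1}{7}\right) = - \frac{8}{7} \approx -1.1429$)
$b{\left(Z \right)} = -3 + Z$
$T{\left(a \right)} = - \frac{8}{7} + a^{2}$ ($T{\left(a \right)} = \left(a^{2} + 0 a\right) - \frac{8}{7} = \left(a^{2} + 0\right) - \frac{8}{7} = a^{2} - \frac{8}{7} = - \frac{8}{7} + a^{2}$)
$\frac{1}{A{\left(T{\left(b{\left(2 \right)} \right)} \right)}} = \frac{1}{4 \frac{1}{- \frac{8}{7} + \left(-3 + 2\right)^{2}}} = \frac{1}{4 \frac{1}{- \frac{8}{7} + \left(-1\right)^{2}}} = \frac{1}{4 \frac{1}{- \frac{8}{7} + 1}} = \frac{1}{4 \frac{1}{- \frac{1}{7}}} = \frac{1}{4 \left(-7\right)} = \frac{1}{-28} = - \frac{1}{28}$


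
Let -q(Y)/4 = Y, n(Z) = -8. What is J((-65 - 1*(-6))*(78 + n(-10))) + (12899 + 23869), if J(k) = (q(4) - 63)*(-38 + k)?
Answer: 366040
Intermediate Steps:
q(Y) = -4*Y
J(k) = 3002 - 79*k (J(k) = (-4*4 - 63)*(-38 + k) = (-16 - 63)*(-38 + k) = -79*(-38 + k) = 3002 - 79*k)
J((-65 - 1*(-6))*(78 + n(-10))) + (12899 + 23869) = (3002 - 79*(-65 - 1*(-6))*(78 - 8)) + (12899 + 23869) = (3002 - 79*(-65 + 6)*70) + 36768 = (3002 - (-4661)*70) + 36768 = (3002 - 79*(-4130)) + 36768 = (3002 + 326270) + 36768 = 329272 + 36768 = 366040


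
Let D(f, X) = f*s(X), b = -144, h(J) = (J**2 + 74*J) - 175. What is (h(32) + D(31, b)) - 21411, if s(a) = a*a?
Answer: 624622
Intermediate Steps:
h(J) = -175 + J**2 + 74*J
s(a) = a**2
D(f, X) = f*X**2
(h(32) + D(31, b)) - 21411 = ((-175 + 32**2 + 74*32) + 31*(-144)**2) - 21411 = ((-175 + 1024 + 2368) + 31*20736) - 21411 = (3217 + 642816) - 21411 = 646033 - 21411 = 624622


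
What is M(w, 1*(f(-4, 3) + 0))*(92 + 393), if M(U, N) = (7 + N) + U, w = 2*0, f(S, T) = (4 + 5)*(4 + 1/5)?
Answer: 21728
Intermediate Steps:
f(S, T) = 189/5 (f(S, T) = 9*(4 + 1/5) = 9*(21/5) = 189/5)
w = 0
M(U, N) = 7 + N + U
M(w, 1*(f(-4, 3) + 0))*(92 + 393) = (7 + 1*(189/5 + 0) + 0)*(92 + 393) = (7 + 1*(189/5) + 0)*485 = (7 + 189/5 + 0)*485 = (224/5)*485 = 21728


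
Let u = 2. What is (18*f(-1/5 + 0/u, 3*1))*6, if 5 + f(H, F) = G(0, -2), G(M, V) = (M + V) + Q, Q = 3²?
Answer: 216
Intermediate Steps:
Q = 9
G(M, V) = 9 + M + V (G(M, V) = (M + V) + 9 = 9 + M + V)
f(H, F) = 2 (f(H, F) = -5 + (9 + 0 - 2) = -5 + 7 = 2)
(18*f(-1/5 + 0/u, 3*1))*6 = (18*2)*6 = 36*6 = 216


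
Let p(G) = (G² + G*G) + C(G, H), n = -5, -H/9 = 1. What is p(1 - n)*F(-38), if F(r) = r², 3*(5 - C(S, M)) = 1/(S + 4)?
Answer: 1667098/15 ≈ 1.1114e+5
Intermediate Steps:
H = -9 (H = -9*1 = -9)
C(S, M) = 5 - 1/(3*(4 + S)) (C(S, M) = 5 - 1/(3*(S + 4)) = 5 - 1/(3*(4 + S)))
p(G) = 2*G² + (59 + 15*G)/(3*(4 + G)) (p(G) = (G² + G*G) + (59 + 15*G)/(3*(4 + G)) = (G² + G²) + (59 + 15*G)/(3*(4 + G)) = 2*G² + (59 + 15*G)/(3*(4 + G)))
p(1 - n)*F(-38) = ((59 + 15*(1 - 1*(-5)) + 6*(1 - 1*(-5))²*(4 + (1 - 1*(-5))))/(3*(4 + (1 - 1*(-5)))))*(-38)² = ((59 + 15*(1 + 5) + 6*(1 + 5)²*(4 + (1 + 5)))/(3*(4 + (1 + 5))))*1444 = ((59 + 15*6 + 6*6²*(4 + 6))/(3*(4 + 6)))*1444 = ((⅓)*(59 + 90 + 6*36*10)/10)*1444 = ((⅓)*(⅒)*(59 + 90 + 2160))*1444 = ((⅓)*(⅒)*2309)*1444 = (2309/30)*1444 = 1667098/15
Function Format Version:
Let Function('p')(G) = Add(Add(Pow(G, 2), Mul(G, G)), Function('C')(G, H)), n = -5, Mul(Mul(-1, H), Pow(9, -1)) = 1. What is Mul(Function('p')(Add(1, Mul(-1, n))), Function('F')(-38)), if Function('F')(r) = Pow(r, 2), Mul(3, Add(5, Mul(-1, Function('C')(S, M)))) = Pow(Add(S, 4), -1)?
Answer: Rational(1667098, 15) ≈ 1.1114e+5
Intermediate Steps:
H = -9 (H = Mul(-9, 1) = -9)
Function('C')(S, M) = Add(5, Mul(Rational(-1, 3), Pow(Add(4, S), -1))) (Function('C')(S, M) = Add(5, Mul(Rational(-1, 3), Pow(Add(S, 4), -1))) = Add(5, Mul(Rational(-1, 3), Pow(Add(4, S), -1))))
Function('p')(G) = Add(Mul(2, Pow(G, 2)), Mul(Rational(1, 3), Pow(Add(4, G), -1), Add(59, Mul(15, G)))) (Function('p')(G) = Add(Add(Pow(G, 2), Mul(G, G)), Mul(Rational(1, 3), Pow(Add(4, G), -1), Add(59, Mul(15, G)))) = Add(Add(Pow(G, 2), Pow(G, 2)), Mul(Rational(1, 3), Pow(Add(4, G), -1), Add(59, Mul(15, G)))) = Add(Mul(2, Pow(G, 2)), Mul(Rational(1, 3), Pow(Add(4, G), -1), Add(59, Mul(15, G)))))
Mul(Function('p')(Add(1, Mul(-1, n))), Function('F')(-38)) = Mul(Mul(Rational(1, 3), Pow(Add(4, Add(1, Mul(-1, -5))), -1), Add(59, Mul(15, Add(1, Mul(-1, -5))), Mul(6, Pow(Add(1, Mul(-1, -5)), 2), Add(4, Add(1, Mul(-1, -5)))))), Pow(-38, 2)) = Mul(Mul(Rational(1, 3), Pow(Add(4, Add(1, 5)), -1), Add(59, Mul(15, Add(1, 5)), Mul(6, Pow(Add(1, 5), 2), Add(4, Add(1, 5))))), 1444) = Mul(Mul(Rational(1, 3), Pow(Add(4, 6), -1), Add(59, Mul(15, 6), Mul(6, Pow(6, 2), Add(4, 6)))), 1444) = Mul(Mul(Rational(1, 3), Pow(10, -1), Add(59, 90, Mul(6, 36, 10))), 1444) = Mul(Mul(Rational(1, 3), Rational(1, 10), Add(59, 90, 2160)), 1444) = Mul(Mul(Rational(1, 3), Rational(1, 10), 2309), 1444) = Mul(Rational(2309, 30), 1444) = Rational(1667098, 15)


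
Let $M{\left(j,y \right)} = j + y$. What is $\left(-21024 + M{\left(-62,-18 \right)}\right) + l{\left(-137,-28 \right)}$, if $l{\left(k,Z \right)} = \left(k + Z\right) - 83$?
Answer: $-21352$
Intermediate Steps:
$l{\left(k,Z \right)} = -83 + Z + k$ ($l{\left(k,Z \right)} = \left(Z + k\right) - 83 = -83 + Z + k$)
$\left(-21024 + M{\left(-62,-18 \right)}\right) + l{\left(-137,-28 \right)} = \left(-21024 - 80\right) - 248 = -21104 - 248 = -21352$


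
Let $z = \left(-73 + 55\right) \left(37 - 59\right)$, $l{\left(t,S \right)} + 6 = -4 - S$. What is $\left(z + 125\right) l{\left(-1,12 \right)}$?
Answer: $-11462$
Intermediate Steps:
$l{\left(t,S \right)} = -10 - S$ ($l{\left(t,S \right)} = -6 - \left(4 + S\right) = -10 - S$)
$z = 396$ ($z = \left(-18\right) \left(-22\right) = 396$)
$\left(z + 125\right) l{\left(-1,12 \right)} = \left(396 + 125\right) \left(-10 - 12\right) = 521 \left(-10 - 12\right) = 521 \left(-22\right) = -11462$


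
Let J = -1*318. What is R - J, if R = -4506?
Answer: -4188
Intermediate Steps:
J = -318
R - J = -4506 - 1*(-318) = -4506 + 318 = -4188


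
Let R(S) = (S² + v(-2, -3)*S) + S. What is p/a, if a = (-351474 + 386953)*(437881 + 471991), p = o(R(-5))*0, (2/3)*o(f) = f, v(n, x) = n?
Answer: 0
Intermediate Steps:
R(S) = S² - S (R(S) = (S² - 2*S) + S = S² - S)
o(f) = 3*f/2
p = 0 (p = (3*(-5*(-1 - 5))/2)*0 = (3*(-5*(-6))/2)*0 = ((3/2)*30)*0 = 45*0 = 0)
a = 32281348688 (a = 35479*909872 = 32281348688)
p/a = 0/32281348688 = 0*(1/32281348688) = 0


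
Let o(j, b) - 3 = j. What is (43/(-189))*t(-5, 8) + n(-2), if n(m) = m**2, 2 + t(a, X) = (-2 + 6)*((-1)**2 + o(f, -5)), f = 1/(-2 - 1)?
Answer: 634/567 ≈ 1.1182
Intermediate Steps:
f = -1/3 (f = 1/(-3) = -1/3 ≈ -0.33333)
o(j, b) = 3 + j
t(a, X) = 38/3 (t(a, X) = -2 + (-2 + 6)*((-1)**2 + (3 - 1/3)) = -2 + 4*(1 + 8/3) = -2 + 4*(11/3) = -2 + 44/3 = 38/3)
(43/(-189))*t(-5, 8) + n(-2) = (43/(-189))*(38/3) + (-2)**2 = (43*(-1/189))*(38/3) + 4 = -43/189*38/3 + 4 = -1634/567 + 4 = 634/567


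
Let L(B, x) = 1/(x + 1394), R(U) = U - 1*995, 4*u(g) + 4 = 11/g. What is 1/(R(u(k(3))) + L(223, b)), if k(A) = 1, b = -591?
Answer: -3212/3190315 ≈ -0.0010068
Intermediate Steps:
u(g) = -1 + 11/(4*g) (u(g) = -1 + (11/g)/4 = -1 + 11/(4*g))
R(U) = -995 + U (R(U) = U - 995 = -995 + U)
L(B, x) = 1/(1394 + x)
1/(R(u(k(3))) + L(223, b)) = 1/((-995 + (11/4 - 1*1)/1) + 1/(1394 - 591)) = 1/((-995 + 1*(11/4 - 1)) + 1/803) = 1/((-995 + 1*(7/4)) + 1/803) = 1/((-995 + 7/4) + 1/803) = 1/(-3973/4 + 1/803) = 1/(-3190315/3212) = -3212/3190315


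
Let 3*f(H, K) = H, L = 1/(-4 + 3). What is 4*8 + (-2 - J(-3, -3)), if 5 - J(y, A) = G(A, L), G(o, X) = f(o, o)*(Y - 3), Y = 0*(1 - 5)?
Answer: 28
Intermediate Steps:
L = -1 (L = 1/(-1) = -1)
f(H, K) = H/3
Y = 0 (Y = 0*(-4) = 0)
G(o, X) = -o (G(o, X) = (o/3)*(0 - 3) = (o/3)*(-3) = -o)
J(y, A) = 5 + A (J(y, A) = 5 - (-1)*A = 5 + A)
4*8 + (-2 - J(-3, -3)) = 4*8 + (-2 - (5 - 3)) = 32 + (-2 - 1*2) = 32 + (-2 - 2) = 32 - 4 = 28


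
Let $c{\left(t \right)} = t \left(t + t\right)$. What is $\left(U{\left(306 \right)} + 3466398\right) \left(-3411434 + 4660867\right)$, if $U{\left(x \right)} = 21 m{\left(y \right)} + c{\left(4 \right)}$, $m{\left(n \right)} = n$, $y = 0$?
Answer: $4331072034190$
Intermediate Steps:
$c{\left(t \right)} = 2 t^{2}$ ($c{\left(t \right)} = t 2 t = 2 t^{2}$)
$U{\left(x \right)} = 32$ ($U{\left(x \right)} = 21 \cdot 0 + 2 \cdot 4^{2} = 0 + 2 \cdot 16 = 0 + 32 = 32$)
$\left(U{\left(306 \right)} + 3466398\right) \left(-3411434 + 4660867\right) = \left(32 + 3466398\right) \left(-3411434 + 4660867\right) = 3466430 \cdot 1249433 = 4331072034190$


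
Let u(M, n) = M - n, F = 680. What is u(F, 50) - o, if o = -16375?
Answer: 17005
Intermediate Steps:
u(F, 50) - o = (680 - 1*50) - 1*(-16375) = (680 - 50) + 16375 = 630 + 16375 = 17005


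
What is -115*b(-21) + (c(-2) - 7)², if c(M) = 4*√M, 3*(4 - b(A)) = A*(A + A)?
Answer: 33367 - 56*I*√2 ≈ 33367.0 - 79.196*I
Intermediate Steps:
b(A) = 4 - 2*A²/3 (b(A) = 4 - A*(A + A)/3 = 4 - A*2*A/3 = 4 - 2*A²/3)
-115*b(-21) + (c(-2) - 7)² = -115*(4 - ⅔*(-21)²) + (4*√(-2) - 7)² = -115*(4 - ⅔*441) + (4*(I*√2) - 7)² = -115*(4 - 294) + (4*I*√2 - 7)² = -115*(-290) + (-7 + 4*I*√2)² = 33350 + (-7 + 4*I*√2)²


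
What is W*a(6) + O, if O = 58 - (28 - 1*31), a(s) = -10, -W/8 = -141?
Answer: -11219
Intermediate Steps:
W = 1128 (W = -8*(-141) = 1128)
O = 61 (O = 58 - (28 - 31) = 58 - 1*(-3) = 58 + 3 = 61)
W*a(6) + O = 1128*(-10) + 61 = -11280 + 61 = -11219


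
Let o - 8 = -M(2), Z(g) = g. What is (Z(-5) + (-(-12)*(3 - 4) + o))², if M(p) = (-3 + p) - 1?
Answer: 49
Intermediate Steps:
M(p) = -4 + p
o = 10 (o = 8 - (-4 + 2) = 8 - 1*(-2) = 8 + 2 = 10)
(Z(-5) + (-(-12)*(3 - 4) + o))² = (-5 + (-(-12)*(3 - 4) + 10))² = (-5 + (-(-12)*(-1) + 10))² = (-5 + (-4*3 + 10))² = (-5 + (-12 + 10))² = (-5 - 2)² = (-7)² = 49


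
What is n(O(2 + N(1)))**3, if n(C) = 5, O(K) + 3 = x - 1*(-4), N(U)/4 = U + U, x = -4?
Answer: 125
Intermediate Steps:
N(U) = 8*U (N(U) = 4*(U + U) = 4*(2*U) = 8*U)
O(K) = -3 (O(K) = -3 + (-4 - 1*(-4)) = -3 + (-4 + 4) = -3 + 0 = -3)
n(O(2 + N(1)))**3 = 5**3 = 125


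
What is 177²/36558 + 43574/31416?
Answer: 23863057/10634316 ≈ 2.2440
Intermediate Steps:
177²/36558 + 43574/31416 = 31329*(1/36558) + 43574*(1/31416) = 3481/4062 + 21787/15708 = 23863057/10634316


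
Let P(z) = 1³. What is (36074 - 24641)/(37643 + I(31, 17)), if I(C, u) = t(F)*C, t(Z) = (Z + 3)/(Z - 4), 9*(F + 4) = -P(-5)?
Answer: 7519/24759 ≈ 0.30369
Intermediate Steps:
P(z) = 1
F = -37/9 (F = -4 + (-1*1)/9 = -4 + (⅑)*(-1) = -4 - ⅑ = -37/9 ≈ -4.1111)
t(Z) = (3 + Z)/(-4 + Z)
I(C, u) = 10*C/73 (I(C, u) = ((3 - 37/9)/(-4 - 37/9))*C = (-10/9/(-73/9))*C = (-9/73*(-10/9))*C = 10*C/73)
(36074 - 24641)/(37643 + I(31, 17)) = (36074 - 24641)/(37643 + (10/73)*31) = 11433/(37643 + 310/73) = 11433/(2748249/73) = 11433*(73/2748249) = 7519/24759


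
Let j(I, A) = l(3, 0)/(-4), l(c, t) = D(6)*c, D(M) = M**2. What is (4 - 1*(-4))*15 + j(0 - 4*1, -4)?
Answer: 93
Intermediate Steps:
l(c, t) = 36*c (l(c, t) = 6**2*c = 36*c)
j(I, A) = -27 (j(I, A) = (36*3)/(-4) = 108*(-1/4) = -27)
(4 - 1*(-4))*15 + j(0 - 4*1, -4) = (4 - 1*(-4))*15 - 27 = (4 + 4)*15 - 27 = 8*15 - 27 = 120 - 27 = 93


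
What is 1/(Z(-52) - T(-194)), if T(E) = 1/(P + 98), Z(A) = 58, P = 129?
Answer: 227/13165 ≈ 0.017243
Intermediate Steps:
T(E) = 1/227 (T(E) = 1/(129 + 98) = 1/227)
1/(Z(-52) - T(-194)) = 1/(58 - 1*1/227) = 1/(58 - 1/227) = 1/(13165/227) = 227/13165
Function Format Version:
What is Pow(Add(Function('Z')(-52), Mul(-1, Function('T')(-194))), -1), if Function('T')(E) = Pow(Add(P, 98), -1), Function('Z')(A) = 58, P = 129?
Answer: Rational(227, 13165) ≈ 0.017243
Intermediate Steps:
Function('T')(E) = Rational(1, 227) (Function('T')(E) = Pow(Add(129, 98), -1) = Pow(227, -1) = Rational(1, 227))
Pow(Add(Function('Z')(-52), Mul(-1, Function('T')(-194))), -1) = Pow(Add(58, Mul(-1, Rational(1, 227))), -1) = Pow(Add(58, Rational(-1, 227)), -1) = Pow(Rational(13165, 227), -1) = Rational(227, 13165)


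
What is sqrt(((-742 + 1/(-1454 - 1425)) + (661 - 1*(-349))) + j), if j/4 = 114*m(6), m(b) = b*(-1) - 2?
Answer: I*sqrt(28015609459)/2879 ≈ 58.138*I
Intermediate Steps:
m(b) = -2 - b (m(b) = -b - 2 = -2 - b)
j = -3648 (j = 4*(114*(-2 - 1*6)) = 4*(114*(-2 - 6)) = 4*(114*(-8)) = 4*(-912) = -3648)
sqrt(((-742 + 1/(-1454 - 1425)) + (661 - 1*(-349))) + j) = sqrt(((-742 + 1/(-1454 - 1425)) + (661 - 1*(-349))) - 3648) = sqrt(((-742 + 1/(-2879)) + (661 + 349)) - 3648) = sqrt(((-742 - 1/2879) + 1010) - 3648) = sqrt((-2136219/2879 + 1010) - 3648) = sqrt(771571/2879 - 3648) = sqrt(-9731021/2879) = I*sqrt(28015609459)/2879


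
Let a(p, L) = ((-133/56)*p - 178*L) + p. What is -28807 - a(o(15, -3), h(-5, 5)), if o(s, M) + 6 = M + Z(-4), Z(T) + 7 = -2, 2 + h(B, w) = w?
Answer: -113191/4 ≈ -28298.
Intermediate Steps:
h(B, w) = -2 + w
Z(T) = -9 (Z(T) = -7 - 2 = -9)
o(s, M) = -15 + M (o(s, M) = -6 + (M - 9) = -6 + (-9 + M) = -15 + M)
a(p, L) = -178*L - 11*p/8 (a(p, L) = ((-133*1/56)*p - 178*L) + p = (-19*p/8 - 178*L) + p = (-178*L - 19*p/8) + p = -178*L - 11*p/8)
-28807 - a(o(15, -3), h(-5, 5)) = -28807 - (-178*(-2 + 5) - 11*(-15 - 3)/8) = -28807 - (-178*3 - 11/8*(-18)) = -28807 - (-534 + 99/4) = -28807 - 1*(-2037/4) = -28807 + 2037/4 = -113191/4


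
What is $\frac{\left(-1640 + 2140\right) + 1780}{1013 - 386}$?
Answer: $\frac{40}{11} \approx 3.6364$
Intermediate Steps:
$\frac{\left(-1640 + 2140\right) + 1780}{1013 - 386} = \frac{500 + 1780}{627} = 2280 \cdot \frac{1}{627} = \frac{40}{11}$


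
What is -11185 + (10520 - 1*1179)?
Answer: -1844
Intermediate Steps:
-11185 + (10520 - 1*1179) = -11185 + (10520 - 1179) = -11185 + 9341 = -1844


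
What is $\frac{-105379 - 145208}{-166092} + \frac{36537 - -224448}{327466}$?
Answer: $\frac{20901040527}{9064913812} \approx 2.3057$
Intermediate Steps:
$\frac{-105379 - 145208}{-166092} + \frac{36537 - -224448}{327466} = \left(-105379 - 145208\right) \left(- \frac{1}{166092}\right) + \left(36537 + 224448\right) \frac{1}{327466} = \left(-250587\right) \left(- \frac{1}{166092}\right) + 260985 \cdot \frac{1}{327466} = \frac{83529}{55364} + \frac{260985}{327466} = \frac{20901040527}{9064913812}$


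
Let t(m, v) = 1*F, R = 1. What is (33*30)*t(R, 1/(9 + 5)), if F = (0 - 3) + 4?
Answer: 990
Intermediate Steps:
F = 1 (F = -3 + 4 = 1)
t(m, v) = 1 (t(m, v) = 1*1 = 1)
(33*30)*t(R, 1/(9 + 5)) = (33*30)*1 = 990*1 = 990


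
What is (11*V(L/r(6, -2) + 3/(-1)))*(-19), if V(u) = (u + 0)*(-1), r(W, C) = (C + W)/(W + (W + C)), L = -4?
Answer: -2717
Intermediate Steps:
r(W, C) = (C + W)/(C + 2*W) (r(W, C) = (C + W)/(W + (C + W)) = (C + W)/(C + 2*W))
V(u) = -u (V(u) = u*(-1) = -u)
(11*V(L/r(6, -2) + 3/(-1)))*(-19) = (11*(-(-4*(-2 + 2*6)/(-2 + 6) + 3/(-1))))*(-19) = (11*(-(-4/(4/(-2 + 12)) + 3*(-1))))*(-19) = (11*(-(-4/(4/10) - 3)))*(-19) = (11*(-(-4/((1/10)*4) - 3)))*(-19) = (11*(-(-4/2/5 - 3)))*(-19) = (11*(-(-4*5/2 - 3)))*(-19) = (11*(-(-10 - 3)))*(-19) = (11*(-1*(-13)))*(-19) = (11*13)*(-19) = 143*(-19) = -2717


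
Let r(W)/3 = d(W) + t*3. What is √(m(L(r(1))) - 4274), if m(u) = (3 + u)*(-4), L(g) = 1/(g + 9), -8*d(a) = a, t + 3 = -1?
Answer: I*√205553838/219 ≈ 65.466*I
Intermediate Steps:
t = -4 (t = -3 - 1 = -4)
d(a) = -a/8
r(W) = -36 - 3*W/8 (r(W) = 3*(-W/8 - 4*3) = 3*(-W/8 - 12) = 3*(-12 - W/8) = -36 - 3*W/8)
L(g) = 1/(9 + g)
m(u) = -12 - 4*u
√(m(L(r(1))) - 4274) = √((-12 - 4/(9 + (-36 - 3/8*1))) - 4274) = √((-12 - 4/(9 + (-36 - 3/8))) - 4274) = √((-12 - 4/(9 - 291/8)) - 4274) = √((-12 - 4/(-219/8)) - 4274) = √((-12 - 4*(-8/219)) - 4274) = √((-12 + 32/219) - 4274) = √(-2596/219 - 4274) = √(-938602/219) = I*√205553838/219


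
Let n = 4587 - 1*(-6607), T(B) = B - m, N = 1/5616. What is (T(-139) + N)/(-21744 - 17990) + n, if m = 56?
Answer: 2497899031055/223146144 ≈ 11194.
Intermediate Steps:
N = 1/5616 ≈ 0.00017806
T(B) = -56 + B (T(B) = B - 1*56 = B - 56 = -56 + B)
n = 11194 (n = 4587 + 6607 = 11194)
(T(-139) + N)/(-21744 - 17990) + n = ((-56 - 139) + 1/5616)/(-21744 - 17990) + 11194 = (-195 + 1/5616)/(-39734) + 11194 = -1095119/5616*(-1/39734) + 11194 = 1095119/223146144 + 11194 = 2497899031055/223146144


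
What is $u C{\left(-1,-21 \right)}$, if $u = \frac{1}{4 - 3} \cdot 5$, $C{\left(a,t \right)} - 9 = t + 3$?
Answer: $-45$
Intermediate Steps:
$C{\left(a,t \right)} = 12 + t$ ($C{\left(a,t \right)} = 9 + \left(t + 3\right) = 9 + \left(3 + t\right) = 12 + t$)
$u = 5$ ($u = 1^{-1} \cdot 5 = 1 \cdot 5 = 5$)
$u C{\left(-1,-21 \right)} = 5 \left(12 - 21\right) = 5 \left(-9\right) = -45$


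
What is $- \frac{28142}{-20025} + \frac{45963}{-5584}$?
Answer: $- \frac{763264147}{111819600} \approx -6.8259$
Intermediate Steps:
$- \frac{28142}{-20025} + \frac{45963}{-5584} = \left(-28142\right) \left(- \frac{1}{20025}\right) + 45963 \left(- \frac{1}{5584}\right) = \frac{28142}{20025} - \frac{45963}{5584} = - \frac{763264147}{111819600}$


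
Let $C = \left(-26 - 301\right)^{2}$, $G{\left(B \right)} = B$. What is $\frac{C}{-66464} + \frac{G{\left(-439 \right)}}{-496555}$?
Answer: $- \frac{53066951899}{33003031520} \approx -1.6079$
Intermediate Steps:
$C = 106929$ ($C = \left(-327\right)^{2} = 106929$)
$\frac{C}{-66464} + \frac{G{\left(-439 \right)}}{-496555} = \frac{106929}{-66464} - \frac{439}{-496555} = 106929 \left(- \frac{1}{66464}\right) - - \frac{439}{496555} = - \frac{106929}{66464} + \frac{439}{496555} = - \frac{53066951899}{33003031520}$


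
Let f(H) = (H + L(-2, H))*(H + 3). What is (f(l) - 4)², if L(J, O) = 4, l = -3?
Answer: 16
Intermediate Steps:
f(H) = (3 + H)*(4 + H) (f(H) = (H + 4)*(H + 3) = (4 + H)*(3 + H) = (3 + H)*(4 + H))
(f(l) - 4)² = ((12 + (-3)² + 7*(-3)) - 4)² = ((12 + 9 - 21) - 4)² = (0 - 4)² = (-4)² = 16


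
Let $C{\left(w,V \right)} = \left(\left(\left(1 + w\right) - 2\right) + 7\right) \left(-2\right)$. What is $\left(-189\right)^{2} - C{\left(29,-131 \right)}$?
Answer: $35791$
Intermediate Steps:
$C{\left(w,V \right)} = -12 - 2 w$ ($C{\left(w,V \right)} = \left(\left(\left(1 + w\right) - 2\right) + 7\right) \left(-2\right) = \left(\left(-1 + w\right) + 7\right) \left(-2\right) = \left(6 + w\right) \left(-2\right) = -12 - 2 w$)
$\left(-189\right)^{2} - C{\left(29,-131 \right)} = \left(-189\right)^{2} - \left(-12 - 58\right) = 35721 - \left(-12 - 58\right) = 35721 - -70 = 35721 + 70 = 35791$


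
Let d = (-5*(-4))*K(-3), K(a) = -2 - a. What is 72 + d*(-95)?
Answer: -1828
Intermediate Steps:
d = 20 (d = (-5*(-4))*(-2 - 1*(-3)) = 20*(-2 + 3) = 20*1 = 20)
72 + d*(-95) = 72 + 20*(-95) = 72 - 1900 = -1828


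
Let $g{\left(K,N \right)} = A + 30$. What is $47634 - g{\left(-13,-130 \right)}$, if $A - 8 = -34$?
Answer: $47630$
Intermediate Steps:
$A = -26$ ($A = 8 - 34 = -26$)
$g{\left(K,N \right)} = 4$ ($g{\left(K,N \right)} = -26 + 30 = 4$)
$47634 - g{\left(-13,-130 \right)} = 47634 - 4 = 47630$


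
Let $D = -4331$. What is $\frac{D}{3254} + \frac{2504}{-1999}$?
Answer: $- \frac{16805685}{6504746} \approx -2.5836$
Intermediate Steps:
$\frac{D}{3254} + \frac{2504}{-1999} = - \frac{4331}{3254} + \frac{2504}{-1999} = \left(-4331\right) \frac{1}{3254} + 2504 \left(- \frac{1}{1999}\right) = - \frac{4331}{3254} - \frac{2504}{1999} = - \frac{16805685}{6504746}$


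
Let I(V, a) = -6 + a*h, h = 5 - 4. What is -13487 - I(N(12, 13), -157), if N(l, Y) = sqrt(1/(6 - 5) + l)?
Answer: -13324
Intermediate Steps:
h = 1
N(l, Y) = sqrt(1 + l) (N(l, Y) = sqrt(1/1 + l) = sqrt(1 + l))
I(V, a) = -6 + a (I(V, a) = -6 + a*1 = -6 + a)
-13487 - I(N(12, 13), -157) = -13487 - (-6 - 157) = -13487 - 1*(-163) = -13487 + 163 = -13324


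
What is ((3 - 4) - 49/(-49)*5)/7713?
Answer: 4/7713 ≈ 0.00051861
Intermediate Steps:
((3 - 4) - 49/(-49)*5)/7713 = (-1 - 49*(-1/49)*5)*(1/7713) = (-1 + 1*5)*(1/7713) = (-1 + 5)*(1/7713) = 4*(1/7713) = 4/7713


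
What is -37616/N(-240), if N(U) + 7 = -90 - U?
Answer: -37616/143 ≈ -263.05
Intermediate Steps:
N(U) = -97 - U (N(U) = -7 + (-90 - U) = -97 - U)
-37616/N(-240) = -37616/(-97 - 1*(-240)) = -37616/(-97 + 240) = -37616/143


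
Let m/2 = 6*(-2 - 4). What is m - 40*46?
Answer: -1912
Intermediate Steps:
m = -72 (m = 2*(6*(-2 - 4)) = 2*(6*(-6)) = 2*(-36) = -72)
m - 40*46 = -72 - 40*46 = -72 - 1840 = -1912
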